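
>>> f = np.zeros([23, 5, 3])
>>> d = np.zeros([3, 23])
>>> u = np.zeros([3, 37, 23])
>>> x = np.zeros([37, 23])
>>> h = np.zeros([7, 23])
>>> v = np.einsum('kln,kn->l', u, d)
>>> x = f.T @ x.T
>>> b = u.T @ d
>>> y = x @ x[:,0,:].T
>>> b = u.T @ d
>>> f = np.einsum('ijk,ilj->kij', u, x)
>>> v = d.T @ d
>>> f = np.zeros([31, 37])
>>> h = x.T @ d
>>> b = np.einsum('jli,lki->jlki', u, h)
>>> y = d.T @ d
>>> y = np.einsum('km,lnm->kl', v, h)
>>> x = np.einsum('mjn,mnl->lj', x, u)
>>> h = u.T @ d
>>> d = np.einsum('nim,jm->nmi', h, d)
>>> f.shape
(31, 37)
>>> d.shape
(23, 23, 37)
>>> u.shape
(3, 37, 23)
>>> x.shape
(23, 5)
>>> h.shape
(23, 37, 23)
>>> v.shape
(23, 23)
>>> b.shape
(3, 37, 5, 23)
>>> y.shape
(23, 37)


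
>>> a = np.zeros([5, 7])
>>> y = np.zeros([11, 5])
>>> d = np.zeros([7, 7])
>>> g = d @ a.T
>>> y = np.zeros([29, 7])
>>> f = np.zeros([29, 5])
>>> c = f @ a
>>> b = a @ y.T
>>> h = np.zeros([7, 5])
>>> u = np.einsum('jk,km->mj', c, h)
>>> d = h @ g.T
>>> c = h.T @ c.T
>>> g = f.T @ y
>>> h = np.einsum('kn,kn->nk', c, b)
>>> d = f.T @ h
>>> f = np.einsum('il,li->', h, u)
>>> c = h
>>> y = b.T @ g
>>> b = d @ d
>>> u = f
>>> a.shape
(5, 7)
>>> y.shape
(29, 7)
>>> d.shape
(5, 5)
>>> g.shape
(5, 7)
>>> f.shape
()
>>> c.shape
(29, 5)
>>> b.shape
(5, 5)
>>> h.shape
(29, 5)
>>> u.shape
()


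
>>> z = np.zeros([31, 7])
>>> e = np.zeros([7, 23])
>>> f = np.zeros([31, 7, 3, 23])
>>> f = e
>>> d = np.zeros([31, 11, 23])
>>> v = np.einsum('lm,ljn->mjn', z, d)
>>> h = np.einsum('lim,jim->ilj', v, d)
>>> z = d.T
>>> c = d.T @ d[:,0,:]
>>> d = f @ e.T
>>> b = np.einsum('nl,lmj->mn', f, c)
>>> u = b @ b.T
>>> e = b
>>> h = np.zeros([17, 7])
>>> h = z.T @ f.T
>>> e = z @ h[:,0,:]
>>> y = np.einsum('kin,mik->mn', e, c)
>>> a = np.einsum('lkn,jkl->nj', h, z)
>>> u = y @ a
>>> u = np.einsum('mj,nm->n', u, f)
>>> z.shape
(23, 11, 31)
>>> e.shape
(23, 11, 7)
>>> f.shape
(7, 23)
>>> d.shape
(7, 7)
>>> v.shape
(7, 11, 23)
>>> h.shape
(31, 11, 7)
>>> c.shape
(23, 11, 23)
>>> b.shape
(11, 7)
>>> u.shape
(7,)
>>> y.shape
(23, 7)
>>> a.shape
(7, 23)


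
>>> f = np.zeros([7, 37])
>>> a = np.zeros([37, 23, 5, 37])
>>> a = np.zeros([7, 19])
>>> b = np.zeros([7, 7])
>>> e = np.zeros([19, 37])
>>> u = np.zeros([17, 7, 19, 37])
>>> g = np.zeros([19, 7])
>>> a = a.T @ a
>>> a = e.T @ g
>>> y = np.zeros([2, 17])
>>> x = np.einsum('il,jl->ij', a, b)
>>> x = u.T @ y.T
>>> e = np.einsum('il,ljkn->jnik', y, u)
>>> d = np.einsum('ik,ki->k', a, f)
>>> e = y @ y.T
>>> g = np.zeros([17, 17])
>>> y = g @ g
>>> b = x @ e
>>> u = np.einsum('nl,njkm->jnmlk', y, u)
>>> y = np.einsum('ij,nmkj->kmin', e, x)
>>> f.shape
(7, 37)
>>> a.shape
(37, 7)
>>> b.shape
(37, 19, 7, 2)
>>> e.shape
(2, 2)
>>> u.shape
(7, 17, 37, 17, 19)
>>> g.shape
(17, 17)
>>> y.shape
(7, 19, 2, 37)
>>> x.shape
(37, 19, 7, 2)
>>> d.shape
(7,)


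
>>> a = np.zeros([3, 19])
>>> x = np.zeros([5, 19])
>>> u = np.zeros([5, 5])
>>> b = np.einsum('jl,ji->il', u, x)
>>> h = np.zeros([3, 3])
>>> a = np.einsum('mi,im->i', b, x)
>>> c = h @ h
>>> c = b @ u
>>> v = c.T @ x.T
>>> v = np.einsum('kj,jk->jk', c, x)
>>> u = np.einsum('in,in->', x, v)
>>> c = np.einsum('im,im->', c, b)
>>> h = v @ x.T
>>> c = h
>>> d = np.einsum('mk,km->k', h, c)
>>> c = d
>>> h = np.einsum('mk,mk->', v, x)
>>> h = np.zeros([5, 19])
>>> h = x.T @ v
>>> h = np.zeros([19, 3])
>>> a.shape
(5,)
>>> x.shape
(5, 19)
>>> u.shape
()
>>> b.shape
(19, 5)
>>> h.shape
(19, 3)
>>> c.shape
(5,)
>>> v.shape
(5, 19)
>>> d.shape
(5,)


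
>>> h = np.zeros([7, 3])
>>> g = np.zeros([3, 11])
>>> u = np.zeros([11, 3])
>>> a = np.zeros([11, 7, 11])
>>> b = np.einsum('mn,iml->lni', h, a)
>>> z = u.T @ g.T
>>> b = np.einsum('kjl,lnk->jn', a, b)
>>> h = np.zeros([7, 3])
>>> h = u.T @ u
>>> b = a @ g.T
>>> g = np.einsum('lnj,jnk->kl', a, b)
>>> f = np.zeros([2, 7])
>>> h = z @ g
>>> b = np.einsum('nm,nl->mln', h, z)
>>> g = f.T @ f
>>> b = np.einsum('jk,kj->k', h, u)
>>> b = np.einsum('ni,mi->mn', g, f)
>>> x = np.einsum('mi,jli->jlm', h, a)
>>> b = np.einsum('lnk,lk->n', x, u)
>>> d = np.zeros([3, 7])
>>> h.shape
(3, 11)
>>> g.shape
(7, 7)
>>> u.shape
(11, 3)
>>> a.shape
(11, 7, 11)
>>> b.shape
(7,)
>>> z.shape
(3, 3)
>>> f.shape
(2, 7)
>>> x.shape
(11, 7, 3)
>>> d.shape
(3, 7)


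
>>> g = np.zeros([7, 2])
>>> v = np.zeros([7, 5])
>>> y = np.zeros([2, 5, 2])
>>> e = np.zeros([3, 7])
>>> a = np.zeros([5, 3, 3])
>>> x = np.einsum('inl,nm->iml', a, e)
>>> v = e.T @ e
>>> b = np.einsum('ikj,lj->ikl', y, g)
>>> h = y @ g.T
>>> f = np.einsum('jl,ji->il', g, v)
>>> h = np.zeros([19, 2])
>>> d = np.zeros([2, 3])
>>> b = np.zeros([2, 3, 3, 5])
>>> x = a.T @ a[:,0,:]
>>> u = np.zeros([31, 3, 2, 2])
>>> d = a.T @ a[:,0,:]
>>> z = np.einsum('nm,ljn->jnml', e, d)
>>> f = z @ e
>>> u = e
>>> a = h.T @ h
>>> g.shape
(7, 2)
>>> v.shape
(7, 7)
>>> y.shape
(2, 5, 2)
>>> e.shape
(3, 7)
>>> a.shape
(2, 2)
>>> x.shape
(3, 3, 3)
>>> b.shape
(2, 3, 3, 5)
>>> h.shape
(19, 2)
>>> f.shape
(3, 3, 7, 7)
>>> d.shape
(3, 3, 3)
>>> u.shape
(3, 7)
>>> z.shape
(3, 3, 7, 3)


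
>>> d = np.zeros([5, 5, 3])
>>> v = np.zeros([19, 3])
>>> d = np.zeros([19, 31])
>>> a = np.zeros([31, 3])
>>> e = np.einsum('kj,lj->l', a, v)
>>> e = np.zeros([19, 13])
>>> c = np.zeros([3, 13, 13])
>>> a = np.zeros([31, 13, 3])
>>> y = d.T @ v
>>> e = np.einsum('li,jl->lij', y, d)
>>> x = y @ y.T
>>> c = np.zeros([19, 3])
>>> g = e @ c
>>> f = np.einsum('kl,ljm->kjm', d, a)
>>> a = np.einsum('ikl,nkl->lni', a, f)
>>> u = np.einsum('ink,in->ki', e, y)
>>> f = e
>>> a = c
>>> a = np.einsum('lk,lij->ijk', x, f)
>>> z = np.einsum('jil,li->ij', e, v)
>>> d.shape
(19, 31)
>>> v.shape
(19, 3)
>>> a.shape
(3, 19, 31)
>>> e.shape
(31, 3, 19)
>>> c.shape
(19, 3)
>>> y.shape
(31, 3)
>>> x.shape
(31, 31)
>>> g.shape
(31, 3, 3)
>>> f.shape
(31, 3, 19)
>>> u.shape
(19, 31)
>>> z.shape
(3, 31)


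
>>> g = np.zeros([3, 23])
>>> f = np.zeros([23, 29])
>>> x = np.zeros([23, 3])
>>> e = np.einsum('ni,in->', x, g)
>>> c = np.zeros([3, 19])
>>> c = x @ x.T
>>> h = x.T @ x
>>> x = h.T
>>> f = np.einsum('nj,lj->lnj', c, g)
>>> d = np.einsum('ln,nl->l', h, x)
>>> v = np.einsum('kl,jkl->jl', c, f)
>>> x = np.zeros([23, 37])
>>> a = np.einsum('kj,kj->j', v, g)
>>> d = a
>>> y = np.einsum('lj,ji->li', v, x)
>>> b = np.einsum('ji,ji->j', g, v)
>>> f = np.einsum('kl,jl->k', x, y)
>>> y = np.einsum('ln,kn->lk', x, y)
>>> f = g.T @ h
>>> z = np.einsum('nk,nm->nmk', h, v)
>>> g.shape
(3, 23)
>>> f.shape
(23, 3)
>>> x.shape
(23, 37)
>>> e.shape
()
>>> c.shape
(23, 23)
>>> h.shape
(3, 3)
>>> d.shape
(23,)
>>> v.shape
(3, 23)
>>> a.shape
(23,)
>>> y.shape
(23, 3)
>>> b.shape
(3,)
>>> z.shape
(3, 23, 3)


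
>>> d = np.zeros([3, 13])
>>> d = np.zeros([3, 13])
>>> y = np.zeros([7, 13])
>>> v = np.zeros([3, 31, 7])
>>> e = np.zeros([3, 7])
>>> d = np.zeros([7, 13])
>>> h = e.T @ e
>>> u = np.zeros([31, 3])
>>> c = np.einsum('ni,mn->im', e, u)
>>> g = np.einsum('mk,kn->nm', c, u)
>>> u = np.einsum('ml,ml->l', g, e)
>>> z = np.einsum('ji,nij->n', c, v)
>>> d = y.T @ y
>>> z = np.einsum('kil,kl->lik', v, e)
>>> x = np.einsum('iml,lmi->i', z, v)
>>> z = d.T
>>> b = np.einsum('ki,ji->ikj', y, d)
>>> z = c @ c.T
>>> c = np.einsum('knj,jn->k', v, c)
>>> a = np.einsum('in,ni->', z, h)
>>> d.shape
(13, 13)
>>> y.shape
(7, 13)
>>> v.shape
(3, 31, 7)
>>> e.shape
(3, 7)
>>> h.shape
(7, 7)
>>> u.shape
(7,)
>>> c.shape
(3,)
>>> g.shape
(3, 7)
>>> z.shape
(7, 7)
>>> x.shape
(7,)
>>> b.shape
(13, 7, 13)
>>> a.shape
()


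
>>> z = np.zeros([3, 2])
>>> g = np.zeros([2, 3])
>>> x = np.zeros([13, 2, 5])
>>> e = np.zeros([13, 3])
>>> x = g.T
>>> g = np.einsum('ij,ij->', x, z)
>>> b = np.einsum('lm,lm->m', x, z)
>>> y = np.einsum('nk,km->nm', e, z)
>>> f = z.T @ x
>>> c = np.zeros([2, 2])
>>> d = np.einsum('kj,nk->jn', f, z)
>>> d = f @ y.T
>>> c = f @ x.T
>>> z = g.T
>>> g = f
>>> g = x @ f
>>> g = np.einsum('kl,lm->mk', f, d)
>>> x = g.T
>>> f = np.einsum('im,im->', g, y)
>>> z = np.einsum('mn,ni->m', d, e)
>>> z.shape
(2,)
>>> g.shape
(13, 2)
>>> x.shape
(2, 13)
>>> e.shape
(13, 3)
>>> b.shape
(2,)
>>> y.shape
(13, 2)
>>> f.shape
()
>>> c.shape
(2, 3)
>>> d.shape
(2, 13)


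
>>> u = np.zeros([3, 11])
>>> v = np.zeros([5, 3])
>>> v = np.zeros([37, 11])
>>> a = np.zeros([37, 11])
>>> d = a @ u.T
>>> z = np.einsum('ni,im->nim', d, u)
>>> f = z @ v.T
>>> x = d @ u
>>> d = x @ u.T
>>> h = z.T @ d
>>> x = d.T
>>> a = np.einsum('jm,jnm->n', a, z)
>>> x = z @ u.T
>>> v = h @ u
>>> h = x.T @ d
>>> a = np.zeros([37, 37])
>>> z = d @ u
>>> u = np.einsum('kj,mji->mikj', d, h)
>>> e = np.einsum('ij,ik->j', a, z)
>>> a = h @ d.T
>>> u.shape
(3, 3, 37, 3)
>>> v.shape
(11, 3, 11)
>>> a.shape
(3, 3, 37)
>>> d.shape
(37, 3)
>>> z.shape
(37, 11)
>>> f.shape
(37, 3, 37)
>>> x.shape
(37, 3, 3)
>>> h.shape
(3, 3, 3)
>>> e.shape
(37,)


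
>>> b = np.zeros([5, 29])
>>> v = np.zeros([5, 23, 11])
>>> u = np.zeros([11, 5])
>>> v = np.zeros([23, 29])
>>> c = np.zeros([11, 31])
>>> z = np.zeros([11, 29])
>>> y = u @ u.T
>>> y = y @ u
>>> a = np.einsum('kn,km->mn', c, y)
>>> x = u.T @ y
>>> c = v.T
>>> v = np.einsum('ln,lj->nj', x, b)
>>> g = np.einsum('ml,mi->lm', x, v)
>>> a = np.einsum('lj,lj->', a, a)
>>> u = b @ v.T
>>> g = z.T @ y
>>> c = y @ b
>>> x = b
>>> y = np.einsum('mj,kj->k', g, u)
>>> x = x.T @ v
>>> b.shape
(5, 29)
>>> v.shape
(5, 29)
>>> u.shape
(5, 5)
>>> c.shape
(11, 29)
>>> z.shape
(11, 29)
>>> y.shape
(5,)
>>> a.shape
()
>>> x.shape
(29, 29)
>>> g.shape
(29, 5)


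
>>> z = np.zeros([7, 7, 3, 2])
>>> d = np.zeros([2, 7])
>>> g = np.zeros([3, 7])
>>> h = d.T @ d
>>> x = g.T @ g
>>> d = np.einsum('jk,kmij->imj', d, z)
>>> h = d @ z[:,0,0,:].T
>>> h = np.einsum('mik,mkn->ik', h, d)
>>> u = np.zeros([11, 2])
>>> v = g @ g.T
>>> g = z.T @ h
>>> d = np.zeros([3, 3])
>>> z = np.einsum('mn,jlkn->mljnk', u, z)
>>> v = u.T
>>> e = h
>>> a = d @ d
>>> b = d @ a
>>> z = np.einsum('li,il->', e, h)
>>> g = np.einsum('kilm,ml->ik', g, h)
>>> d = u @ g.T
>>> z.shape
()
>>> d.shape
(11, 3)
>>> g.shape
(3, 2)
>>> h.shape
(7, 7)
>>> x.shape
(7, 7)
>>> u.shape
(11, 2)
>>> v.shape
(2, 11)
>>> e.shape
(7, 7)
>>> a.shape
(3, 3)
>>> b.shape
(3, 3)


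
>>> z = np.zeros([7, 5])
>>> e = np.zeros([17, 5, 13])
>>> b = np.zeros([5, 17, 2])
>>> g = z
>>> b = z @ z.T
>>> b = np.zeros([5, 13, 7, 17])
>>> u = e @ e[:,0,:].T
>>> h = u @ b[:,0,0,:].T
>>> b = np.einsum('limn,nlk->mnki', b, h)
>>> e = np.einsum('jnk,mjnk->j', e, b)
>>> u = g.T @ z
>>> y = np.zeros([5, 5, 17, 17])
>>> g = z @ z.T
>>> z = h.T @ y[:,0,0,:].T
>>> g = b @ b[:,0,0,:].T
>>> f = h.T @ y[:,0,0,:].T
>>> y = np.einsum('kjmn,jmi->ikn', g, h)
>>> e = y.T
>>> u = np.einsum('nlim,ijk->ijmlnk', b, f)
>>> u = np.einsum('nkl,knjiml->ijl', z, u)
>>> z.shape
(5, 5, 5)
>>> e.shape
(7, 7, 5)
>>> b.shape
(7, 17, 5, 13)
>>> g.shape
(7, 17, 5, 7)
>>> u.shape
(17, 13, 5)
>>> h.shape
(17, 5, 5)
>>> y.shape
(5, 7, 7)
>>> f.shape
(5, 5, 5)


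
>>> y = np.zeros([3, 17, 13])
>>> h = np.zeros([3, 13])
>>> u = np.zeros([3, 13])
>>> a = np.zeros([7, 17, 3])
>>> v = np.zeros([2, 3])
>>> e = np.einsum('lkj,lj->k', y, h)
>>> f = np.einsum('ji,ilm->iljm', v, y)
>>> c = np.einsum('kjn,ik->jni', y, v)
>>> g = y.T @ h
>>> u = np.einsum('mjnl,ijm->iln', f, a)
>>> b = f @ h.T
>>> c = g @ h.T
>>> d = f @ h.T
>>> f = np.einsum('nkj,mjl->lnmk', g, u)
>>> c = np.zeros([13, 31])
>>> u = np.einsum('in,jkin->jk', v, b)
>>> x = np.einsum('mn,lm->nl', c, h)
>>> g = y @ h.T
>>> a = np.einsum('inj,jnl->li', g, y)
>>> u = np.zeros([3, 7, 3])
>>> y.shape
(3, 17, 13)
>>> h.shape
(3, 13)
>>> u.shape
(3, 7, 3)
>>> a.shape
(13, 3)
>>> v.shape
(2, 3)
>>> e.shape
(17,)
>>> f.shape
(2, 13, 7, 17)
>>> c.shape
(13, 31)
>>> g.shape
(3, 17, 3)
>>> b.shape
(3, 17, 2, 3)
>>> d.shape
(3, 17, 2, 3)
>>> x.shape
(31, 3)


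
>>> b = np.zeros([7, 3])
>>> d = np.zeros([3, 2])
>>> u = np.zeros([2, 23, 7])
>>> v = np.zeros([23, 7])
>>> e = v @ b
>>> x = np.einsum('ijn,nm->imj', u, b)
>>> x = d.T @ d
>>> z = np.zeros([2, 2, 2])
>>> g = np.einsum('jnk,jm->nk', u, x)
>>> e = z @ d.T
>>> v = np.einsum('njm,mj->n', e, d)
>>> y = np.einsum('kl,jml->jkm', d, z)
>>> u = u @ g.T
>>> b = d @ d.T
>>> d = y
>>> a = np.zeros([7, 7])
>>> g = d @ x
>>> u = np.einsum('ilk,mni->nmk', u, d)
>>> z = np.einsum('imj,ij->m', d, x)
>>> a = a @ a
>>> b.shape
(3, 3)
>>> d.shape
(2, 3, 2)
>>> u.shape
(3, 2, 23)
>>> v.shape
(2,)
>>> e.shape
(2, 2, 3)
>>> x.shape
(2, 2)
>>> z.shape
(3,)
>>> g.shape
(2, 3, 2)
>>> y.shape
(2, 3, 2)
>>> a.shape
(7, 7)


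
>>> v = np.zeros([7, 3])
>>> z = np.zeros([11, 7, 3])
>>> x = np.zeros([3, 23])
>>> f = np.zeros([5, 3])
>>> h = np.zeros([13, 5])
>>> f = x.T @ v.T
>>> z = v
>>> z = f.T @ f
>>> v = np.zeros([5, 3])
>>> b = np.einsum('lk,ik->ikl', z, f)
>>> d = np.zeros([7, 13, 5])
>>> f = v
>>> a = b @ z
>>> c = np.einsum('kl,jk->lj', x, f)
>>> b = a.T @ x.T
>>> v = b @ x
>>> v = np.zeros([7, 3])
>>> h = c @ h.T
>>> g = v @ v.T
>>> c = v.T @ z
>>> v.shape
(7, 3)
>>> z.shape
(7, 7)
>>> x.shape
(3, 23)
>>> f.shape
(5, 3)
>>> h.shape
(23, 13)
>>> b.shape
(7, 7, 3)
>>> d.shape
(7, 13, 5)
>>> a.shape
(23, 7, 7)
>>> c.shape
(3, 7)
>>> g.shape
(7, 7)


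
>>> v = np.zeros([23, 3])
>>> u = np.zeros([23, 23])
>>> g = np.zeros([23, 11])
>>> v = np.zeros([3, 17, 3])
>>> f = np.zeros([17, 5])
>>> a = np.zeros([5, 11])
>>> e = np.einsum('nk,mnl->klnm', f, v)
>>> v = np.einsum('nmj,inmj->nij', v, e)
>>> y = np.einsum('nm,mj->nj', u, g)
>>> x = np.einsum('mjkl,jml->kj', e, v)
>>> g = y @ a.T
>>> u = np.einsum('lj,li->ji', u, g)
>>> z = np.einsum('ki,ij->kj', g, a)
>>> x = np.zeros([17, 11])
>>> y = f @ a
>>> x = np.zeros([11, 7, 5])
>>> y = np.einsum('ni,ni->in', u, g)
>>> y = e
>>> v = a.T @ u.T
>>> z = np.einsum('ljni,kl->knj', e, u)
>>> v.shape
(11, 23)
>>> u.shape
(23, 5)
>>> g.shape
(23, 5)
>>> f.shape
(17, 5)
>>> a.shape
(5, 11)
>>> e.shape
(5, 3, 17, 3)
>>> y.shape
(5, 3, 17, 3)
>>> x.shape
(11, 7, 5)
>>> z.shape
(23, 17, 3)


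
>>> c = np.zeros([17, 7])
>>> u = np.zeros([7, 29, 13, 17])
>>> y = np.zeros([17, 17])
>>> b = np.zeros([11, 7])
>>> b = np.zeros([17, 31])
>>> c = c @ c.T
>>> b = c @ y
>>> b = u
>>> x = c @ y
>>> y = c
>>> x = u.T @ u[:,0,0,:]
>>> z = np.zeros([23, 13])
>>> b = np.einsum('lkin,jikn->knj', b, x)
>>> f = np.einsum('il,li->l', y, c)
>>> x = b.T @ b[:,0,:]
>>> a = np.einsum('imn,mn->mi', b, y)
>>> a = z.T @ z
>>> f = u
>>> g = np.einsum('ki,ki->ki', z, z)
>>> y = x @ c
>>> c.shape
(17, 17)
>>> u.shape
(7, 29, 13, 17)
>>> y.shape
(17, 17, 17)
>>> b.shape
(29, 17, 17)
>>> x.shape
(17, 17, 17)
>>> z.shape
(23, 13)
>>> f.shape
(7, 29, 13, 17)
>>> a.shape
(13, 13)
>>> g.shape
(23, 13)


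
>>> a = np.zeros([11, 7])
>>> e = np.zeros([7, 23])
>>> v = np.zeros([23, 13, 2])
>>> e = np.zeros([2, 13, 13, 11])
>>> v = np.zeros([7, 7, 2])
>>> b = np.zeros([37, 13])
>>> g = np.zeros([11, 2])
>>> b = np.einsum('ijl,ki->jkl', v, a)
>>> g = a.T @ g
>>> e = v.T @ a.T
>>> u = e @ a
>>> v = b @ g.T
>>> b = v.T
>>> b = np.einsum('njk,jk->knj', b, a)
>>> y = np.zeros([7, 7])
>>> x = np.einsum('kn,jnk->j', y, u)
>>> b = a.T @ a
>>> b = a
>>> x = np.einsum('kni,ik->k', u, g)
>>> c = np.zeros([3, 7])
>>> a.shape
(11, 7)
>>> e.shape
(2, 7, 11)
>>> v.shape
(7, 11, 7)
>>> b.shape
(11, 7)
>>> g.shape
(7, 2)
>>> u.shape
(2, 7, 7)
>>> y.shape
(7, 7)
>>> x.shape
(2,)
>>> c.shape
(3, 7)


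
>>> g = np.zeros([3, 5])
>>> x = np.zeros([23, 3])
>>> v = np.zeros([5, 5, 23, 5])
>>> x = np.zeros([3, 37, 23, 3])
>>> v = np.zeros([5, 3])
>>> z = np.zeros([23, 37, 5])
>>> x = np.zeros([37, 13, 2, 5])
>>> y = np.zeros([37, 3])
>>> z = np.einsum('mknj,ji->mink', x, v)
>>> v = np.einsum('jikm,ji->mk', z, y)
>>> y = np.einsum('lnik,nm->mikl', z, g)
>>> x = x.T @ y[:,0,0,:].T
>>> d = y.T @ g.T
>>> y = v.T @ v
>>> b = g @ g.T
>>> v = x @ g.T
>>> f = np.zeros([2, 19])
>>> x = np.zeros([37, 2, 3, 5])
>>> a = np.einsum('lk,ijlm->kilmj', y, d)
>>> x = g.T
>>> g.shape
(3, 5)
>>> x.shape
(5, 3)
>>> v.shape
(5, 2, 13, 3)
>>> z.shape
(37, 3, 2, 13)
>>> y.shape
(2, 2)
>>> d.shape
(37, 13, 2, 3)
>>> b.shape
(3, 3)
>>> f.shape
(2, 19)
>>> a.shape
(2, 37, 2, 3, 13)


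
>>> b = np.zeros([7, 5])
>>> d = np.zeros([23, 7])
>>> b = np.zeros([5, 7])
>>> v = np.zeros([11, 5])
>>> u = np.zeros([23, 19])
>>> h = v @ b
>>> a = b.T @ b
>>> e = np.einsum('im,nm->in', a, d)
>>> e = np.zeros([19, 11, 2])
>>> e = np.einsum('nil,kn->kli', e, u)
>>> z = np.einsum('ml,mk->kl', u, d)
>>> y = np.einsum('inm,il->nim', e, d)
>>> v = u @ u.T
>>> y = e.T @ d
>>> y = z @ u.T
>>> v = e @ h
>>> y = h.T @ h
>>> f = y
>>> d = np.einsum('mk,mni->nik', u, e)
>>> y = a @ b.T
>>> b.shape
(5, 7)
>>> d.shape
(2, 11, 19)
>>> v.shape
(23, 2, 7)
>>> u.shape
(23, 19)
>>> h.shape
(11, 7)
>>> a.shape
(7, 7)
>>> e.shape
(23, 2, 11)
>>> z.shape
(7, 19)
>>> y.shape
(7, 5)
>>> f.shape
(7, 7)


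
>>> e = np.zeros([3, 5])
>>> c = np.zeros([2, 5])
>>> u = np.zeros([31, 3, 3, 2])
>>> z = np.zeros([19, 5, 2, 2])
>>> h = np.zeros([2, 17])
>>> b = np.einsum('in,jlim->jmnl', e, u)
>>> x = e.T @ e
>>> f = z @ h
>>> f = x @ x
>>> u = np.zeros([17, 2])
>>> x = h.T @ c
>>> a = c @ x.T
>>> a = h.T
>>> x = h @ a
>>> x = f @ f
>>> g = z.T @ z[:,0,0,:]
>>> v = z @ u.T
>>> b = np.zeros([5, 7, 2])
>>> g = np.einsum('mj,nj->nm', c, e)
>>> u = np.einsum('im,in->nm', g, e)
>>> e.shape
(3, 5)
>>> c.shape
(2, 5)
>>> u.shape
(5, 2)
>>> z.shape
(19, 5, 2, 2)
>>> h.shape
(2, 17)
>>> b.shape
(5, 7, 2)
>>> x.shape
(5, 5)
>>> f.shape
(5, 5)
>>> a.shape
(17, 2)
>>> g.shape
(3, 2)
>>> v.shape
(19, 5, 2, 17)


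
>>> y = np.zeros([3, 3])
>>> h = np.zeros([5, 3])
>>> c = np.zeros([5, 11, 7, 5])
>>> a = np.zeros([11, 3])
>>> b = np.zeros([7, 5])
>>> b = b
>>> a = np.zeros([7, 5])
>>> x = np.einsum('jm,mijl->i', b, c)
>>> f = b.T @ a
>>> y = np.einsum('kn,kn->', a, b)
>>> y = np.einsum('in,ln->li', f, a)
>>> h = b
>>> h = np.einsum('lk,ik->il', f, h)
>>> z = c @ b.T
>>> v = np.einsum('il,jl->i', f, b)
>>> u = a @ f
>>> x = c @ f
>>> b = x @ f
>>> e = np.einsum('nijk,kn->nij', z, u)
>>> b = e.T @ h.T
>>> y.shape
(7, 5)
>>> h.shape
(7, 5)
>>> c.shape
(5, 11, 7, 5)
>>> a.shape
(7, 5)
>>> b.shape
(7, 11, 7)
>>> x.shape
(5, 11, 7, 5)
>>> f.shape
(5, 5)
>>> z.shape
(5, 11, 7, 7)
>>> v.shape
(5,)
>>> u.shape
(7, 5)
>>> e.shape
(5, 11, 7)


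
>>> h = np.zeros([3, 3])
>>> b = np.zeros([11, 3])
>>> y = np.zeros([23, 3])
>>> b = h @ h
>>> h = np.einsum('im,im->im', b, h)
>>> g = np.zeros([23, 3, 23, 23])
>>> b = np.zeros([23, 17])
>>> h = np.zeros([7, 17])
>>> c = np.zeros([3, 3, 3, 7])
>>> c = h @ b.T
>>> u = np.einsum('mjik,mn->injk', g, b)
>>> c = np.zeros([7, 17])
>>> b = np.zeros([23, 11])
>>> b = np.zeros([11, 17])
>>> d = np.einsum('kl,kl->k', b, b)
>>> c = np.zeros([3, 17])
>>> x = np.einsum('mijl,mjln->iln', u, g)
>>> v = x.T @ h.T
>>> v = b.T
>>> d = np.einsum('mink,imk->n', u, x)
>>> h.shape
(7, 17)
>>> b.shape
(11, 17)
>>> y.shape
(23, 3)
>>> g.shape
(23, 3, 23, 23)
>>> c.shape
(3, 17)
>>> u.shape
(23, 17, 3, 23)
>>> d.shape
(3,)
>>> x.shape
(17, 23, 23)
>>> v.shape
(17, 11)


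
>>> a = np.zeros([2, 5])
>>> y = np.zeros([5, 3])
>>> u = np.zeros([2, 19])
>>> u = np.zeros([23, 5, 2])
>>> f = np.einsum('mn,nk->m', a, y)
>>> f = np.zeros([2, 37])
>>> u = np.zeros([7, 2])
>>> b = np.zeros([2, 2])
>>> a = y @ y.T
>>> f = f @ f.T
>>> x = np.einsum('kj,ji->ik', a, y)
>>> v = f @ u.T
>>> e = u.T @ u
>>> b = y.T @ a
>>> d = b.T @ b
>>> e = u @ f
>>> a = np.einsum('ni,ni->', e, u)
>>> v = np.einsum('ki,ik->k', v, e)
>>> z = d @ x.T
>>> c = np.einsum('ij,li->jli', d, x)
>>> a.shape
()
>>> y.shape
(5, 3)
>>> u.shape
(7, 2)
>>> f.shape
(2, 2)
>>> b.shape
(3, 5)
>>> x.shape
(3, 5)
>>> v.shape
(2,)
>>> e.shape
(7, 2)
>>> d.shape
(5, 5)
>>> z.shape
(5, 3)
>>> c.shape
(5, 3, 5)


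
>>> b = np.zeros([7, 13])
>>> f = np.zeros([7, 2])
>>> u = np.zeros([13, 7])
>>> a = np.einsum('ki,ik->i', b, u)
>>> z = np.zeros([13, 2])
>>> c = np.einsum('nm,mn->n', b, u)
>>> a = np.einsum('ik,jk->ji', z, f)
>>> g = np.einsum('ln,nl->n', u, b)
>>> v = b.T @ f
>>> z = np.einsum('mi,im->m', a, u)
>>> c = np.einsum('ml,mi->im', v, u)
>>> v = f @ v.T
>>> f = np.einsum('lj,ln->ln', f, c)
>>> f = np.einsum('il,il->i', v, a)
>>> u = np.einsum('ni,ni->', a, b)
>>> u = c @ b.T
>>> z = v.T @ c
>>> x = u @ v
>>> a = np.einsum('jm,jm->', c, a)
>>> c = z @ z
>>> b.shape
(7, 13)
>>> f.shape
(7,)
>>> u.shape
(7, 7)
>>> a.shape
()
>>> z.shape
(13, 13)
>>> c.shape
(13, 13)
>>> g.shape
(7,)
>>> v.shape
(7, 13)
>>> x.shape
(7, 13)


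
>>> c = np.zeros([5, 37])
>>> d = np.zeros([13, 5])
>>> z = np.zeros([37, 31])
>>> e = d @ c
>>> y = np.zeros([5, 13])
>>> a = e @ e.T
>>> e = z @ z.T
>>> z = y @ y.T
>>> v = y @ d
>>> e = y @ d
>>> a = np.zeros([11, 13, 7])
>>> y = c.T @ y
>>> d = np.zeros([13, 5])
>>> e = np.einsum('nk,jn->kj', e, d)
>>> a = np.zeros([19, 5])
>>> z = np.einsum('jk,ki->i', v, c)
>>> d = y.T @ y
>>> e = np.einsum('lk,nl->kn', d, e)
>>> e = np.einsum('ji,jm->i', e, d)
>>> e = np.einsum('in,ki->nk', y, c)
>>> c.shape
(5, 37)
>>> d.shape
(13, 13)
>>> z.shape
(37,)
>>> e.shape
(13, 5)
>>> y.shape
(37, 13)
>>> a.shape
(19, 5)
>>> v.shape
(5, 5)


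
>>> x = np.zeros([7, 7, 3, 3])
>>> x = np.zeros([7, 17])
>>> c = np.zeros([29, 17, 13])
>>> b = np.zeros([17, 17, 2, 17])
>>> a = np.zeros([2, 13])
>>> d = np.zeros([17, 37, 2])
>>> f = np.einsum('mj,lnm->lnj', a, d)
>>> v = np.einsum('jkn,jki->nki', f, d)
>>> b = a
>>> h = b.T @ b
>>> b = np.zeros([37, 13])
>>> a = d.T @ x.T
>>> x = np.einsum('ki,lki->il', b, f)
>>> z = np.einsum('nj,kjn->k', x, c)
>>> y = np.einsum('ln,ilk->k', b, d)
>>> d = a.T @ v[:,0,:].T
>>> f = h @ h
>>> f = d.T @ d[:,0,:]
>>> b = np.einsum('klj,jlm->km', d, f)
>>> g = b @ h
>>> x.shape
(13, 17)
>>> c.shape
(29, 17, 13)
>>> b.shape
(7, 13)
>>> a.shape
(2, 37, 7)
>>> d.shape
(7, 37, 13)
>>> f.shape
(13, 37, 13)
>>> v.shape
(13, 37, 2)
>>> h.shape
(13, 13)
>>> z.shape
(29,)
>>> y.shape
(2,)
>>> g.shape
(7, 13)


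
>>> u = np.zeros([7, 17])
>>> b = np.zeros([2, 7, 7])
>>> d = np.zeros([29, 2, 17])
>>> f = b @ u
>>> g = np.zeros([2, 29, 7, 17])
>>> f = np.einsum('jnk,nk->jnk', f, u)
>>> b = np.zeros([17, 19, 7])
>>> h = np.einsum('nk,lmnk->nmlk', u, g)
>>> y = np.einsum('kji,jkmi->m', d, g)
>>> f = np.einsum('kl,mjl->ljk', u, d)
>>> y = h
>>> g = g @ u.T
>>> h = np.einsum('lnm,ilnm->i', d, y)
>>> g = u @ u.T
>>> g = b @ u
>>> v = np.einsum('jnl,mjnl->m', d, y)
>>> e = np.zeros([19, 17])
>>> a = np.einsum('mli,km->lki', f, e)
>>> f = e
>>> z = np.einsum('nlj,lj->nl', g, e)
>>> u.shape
(7, 17)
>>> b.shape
(17, 19, 7)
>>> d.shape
(29, 2, 17)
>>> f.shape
(19, 17)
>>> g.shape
(17, 19, 17)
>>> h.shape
(7,)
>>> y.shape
(7, 29, 2, 17)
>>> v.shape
(7,)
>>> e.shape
(19, 17)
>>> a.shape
(2, 19, 7)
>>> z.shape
(17, 19)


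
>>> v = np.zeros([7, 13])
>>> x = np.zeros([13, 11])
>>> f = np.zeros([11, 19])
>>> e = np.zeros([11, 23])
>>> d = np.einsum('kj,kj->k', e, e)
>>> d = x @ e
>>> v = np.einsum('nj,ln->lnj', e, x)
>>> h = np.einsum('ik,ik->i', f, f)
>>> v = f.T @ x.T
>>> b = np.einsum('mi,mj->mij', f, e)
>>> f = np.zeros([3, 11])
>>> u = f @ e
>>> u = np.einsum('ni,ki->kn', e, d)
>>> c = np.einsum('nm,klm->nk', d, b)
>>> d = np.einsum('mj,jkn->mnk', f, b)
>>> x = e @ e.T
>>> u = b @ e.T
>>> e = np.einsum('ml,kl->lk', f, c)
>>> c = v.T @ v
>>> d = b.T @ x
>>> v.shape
(19, 13)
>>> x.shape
(11, 11)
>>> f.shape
(3, 11)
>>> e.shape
(11, 13)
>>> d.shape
(23, 19, 11)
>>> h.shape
(11,)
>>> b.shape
(11, 19, 23)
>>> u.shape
(11, 19, 11)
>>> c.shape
(13, 13)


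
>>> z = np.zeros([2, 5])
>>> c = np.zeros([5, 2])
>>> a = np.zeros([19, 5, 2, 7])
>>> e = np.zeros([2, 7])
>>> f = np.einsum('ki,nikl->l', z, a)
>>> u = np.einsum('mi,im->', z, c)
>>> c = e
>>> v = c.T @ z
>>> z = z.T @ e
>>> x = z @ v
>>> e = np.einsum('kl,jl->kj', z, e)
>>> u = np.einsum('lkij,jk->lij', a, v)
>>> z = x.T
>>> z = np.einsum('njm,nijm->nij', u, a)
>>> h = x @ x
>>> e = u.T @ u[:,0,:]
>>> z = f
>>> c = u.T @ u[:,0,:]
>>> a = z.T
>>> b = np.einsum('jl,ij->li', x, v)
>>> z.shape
(7,)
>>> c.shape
(7, 2, 7)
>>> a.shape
(7,)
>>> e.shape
(7, 2, 7)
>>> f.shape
(7,)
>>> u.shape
(19, 2, 7)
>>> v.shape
(7, 5)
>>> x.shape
(5, 5)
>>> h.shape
(5, 5)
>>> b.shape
(5, 7)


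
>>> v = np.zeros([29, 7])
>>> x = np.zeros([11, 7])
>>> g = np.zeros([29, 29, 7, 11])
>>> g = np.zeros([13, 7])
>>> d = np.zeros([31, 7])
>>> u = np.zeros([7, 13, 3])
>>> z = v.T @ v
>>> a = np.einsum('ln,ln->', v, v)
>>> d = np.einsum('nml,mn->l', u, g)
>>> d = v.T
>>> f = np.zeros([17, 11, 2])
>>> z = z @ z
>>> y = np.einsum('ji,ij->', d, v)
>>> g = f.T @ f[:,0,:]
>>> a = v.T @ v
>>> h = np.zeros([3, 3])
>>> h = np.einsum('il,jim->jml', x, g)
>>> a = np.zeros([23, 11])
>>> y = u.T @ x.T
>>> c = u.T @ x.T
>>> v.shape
(29, 7)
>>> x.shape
(11, 7)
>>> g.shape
(2, 11, 2)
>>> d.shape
(7, 29)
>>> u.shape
(7, 13, 3)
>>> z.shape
(7, 7)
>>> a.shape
(23, 11)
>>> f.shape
(17, 11, 2)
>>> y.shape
(3, 13, 11)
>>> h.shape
(2, 2, 7)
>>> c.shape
(3, 13, 11)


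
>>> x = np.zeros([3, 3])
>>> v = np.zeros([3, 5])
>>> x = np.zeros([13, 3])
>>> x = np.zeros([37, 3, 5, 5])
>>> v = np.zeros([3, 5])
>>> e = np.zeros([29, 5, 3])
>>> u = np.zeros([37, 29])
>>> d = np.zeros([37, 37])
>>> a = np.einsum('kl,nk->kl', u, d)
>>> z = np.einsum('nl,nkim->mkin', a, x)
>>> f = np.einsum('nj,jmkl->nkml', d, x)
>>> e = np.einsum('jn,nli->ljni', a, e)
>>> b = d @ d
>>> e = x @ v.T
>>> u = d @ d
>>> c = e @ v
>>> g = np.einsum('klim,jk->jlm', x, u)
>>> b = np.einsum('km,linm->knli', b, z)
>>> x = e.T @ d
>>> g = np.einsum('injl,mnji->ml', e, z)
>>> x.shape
(3, 5, 3, 37)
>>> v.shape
(3, 5)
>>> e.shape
(37, 3, 5, 3)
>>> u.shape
(37, 37)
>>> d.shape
(37, 37)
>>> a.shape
(37, 29)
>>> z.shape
(5, 3, 5, 37)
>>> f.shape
(37, 5, 3, 5)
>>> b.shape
(37, 5, 5, 3)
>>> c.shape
(37, 3, 5, 5)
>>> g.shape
(5, 3)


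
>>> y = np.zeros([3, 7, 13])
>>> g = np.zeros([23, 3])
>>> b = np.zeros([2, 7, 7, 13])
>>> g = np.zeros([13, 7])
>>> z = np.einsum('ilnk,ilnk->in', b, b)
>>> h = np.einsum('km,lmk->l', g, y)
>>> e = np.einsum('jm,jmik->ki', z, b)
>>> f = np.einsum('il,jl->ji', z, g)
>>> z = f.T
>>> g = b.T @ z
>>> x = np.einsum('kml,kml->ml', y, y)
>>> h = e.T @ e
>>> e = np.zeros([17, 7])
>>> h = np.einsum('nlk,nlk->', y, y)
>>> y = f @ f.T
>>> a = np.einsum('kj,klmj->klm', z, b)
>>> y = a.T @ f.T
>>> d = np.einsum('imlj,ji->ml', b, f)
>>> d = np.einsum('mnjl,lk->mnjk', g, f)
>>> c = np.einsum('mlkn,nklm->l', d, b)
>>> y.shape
(7, 7, 13)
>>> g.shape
(13, 7, 7, 13)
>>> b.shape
(2, 7, 7, 13)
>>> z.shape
(2, 13)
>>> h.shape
()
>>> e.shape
(17, 7)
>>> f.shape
(13, 2)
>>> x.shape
(7, 13)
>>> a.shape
(2, 7, 7)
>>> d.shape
(13, 7, 7, 2)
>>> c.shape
(7,)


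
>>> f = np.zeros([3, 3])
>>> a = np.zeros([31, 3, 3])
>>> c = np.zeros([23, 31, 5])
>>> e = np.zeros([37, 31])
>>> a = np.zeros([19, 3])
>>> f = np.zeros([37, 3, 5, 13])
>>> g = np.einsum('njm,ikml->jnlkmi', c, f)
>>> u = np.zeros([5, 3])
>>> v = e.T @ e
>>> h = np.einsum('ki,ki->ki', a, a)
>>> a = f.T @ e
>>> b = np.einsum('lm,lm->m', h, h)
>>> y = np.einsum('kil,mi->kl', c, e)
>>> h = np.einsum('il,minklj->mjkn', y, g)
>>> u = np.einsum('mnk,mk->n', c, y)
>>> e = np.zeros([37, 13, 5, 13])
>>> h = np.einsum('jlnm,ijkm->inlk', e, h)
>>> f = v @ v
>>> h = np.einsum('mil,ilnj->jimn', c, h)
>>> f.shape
(31, 31)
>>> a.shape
(13, 5, 3, 31)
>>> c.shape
(23, 31, 5)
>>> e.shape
(37, 13, 5, 13)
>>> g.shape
(31, 23, 13, 3, 5, 37)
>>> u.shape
(31,)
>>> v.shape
(31, 31)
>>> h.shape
(3, 31, 23, 13)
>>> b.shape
(3,)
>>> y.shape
(23, 5)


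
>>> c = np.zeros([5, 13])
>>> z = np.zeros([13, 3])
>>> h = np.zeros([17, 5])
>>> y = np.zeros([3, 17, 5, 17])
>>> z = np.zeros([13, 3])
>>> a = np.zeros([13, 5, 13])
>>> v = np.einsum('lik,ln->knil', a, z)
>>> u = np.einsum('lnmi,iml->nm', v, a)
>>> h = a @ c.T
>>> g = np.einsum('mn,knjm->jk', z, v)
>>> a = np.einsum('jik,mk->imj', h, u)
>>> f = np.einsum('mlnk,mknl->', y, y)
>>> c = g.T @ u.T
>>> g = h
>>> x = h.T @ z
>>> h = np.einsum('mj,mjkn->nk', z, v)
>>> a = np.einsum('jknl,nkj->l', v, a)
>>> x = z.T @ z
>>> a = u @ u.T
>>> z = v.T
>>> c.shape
(13, 3)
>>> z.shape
(13, 5, 3, 13)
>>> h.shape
(13, 5)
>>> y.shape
(3, 17, 5, 17)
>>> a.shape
(3, 3)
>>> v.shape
(13, 3, 5, 13)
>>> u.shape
(3, 5)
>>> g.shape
(13, 5, 5)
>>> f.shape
()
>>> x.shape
(3, 3)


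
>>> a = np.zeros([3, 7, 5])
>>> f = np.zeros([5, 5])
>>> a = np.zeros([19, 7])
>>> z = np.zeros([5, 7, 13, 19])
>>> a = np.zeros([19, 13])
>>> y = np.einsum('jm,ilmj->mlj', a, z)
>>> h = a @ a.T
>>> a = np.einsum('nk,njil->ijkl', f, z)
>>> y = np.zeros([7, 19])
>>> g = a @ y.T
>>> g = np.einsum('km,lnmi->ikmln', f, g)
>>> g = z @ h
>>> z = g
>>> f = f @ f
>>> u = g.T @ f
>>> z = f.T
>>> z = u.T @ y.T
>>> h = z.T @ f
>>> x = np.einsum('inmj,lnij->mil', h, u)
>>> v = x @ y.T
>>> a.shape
(13, 7, 5, 19)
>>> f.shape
(5, 5)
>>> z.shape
(5, 7, 13, 7)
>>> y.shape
(7, 19)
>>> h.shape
(7, 13, 7, 5)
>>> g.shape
(5, 7, 13, 19)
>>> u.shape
(19, 13, 7, 5)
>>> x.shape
(7, 7, 19)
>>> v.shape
(7, 7, 7)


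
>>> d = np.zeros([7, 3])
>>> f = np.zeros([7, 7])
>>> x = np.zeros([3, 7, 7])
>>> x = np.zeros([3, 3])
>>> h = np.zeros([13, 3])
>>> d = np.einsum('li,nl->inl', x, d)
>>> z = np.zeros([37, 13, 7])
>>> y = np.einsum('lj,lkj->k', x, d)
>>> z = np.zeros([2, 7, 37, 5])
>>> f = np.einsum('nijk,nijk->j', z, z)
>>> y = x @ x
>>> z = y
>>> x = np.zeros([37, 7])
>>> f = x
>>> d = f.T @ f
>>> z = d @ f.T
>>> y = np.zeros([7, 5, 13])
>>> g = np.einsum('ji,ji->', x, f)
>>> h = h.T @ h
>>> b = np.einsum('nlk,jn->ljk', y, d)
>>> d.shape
(7, 7)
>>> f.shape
(37, 7)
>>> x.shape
(37, 7)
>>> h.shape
(3, 3)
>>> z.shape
(7, 37)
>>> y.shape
(7, 5, 13)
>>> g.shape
()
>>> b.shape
(5, 7, 13)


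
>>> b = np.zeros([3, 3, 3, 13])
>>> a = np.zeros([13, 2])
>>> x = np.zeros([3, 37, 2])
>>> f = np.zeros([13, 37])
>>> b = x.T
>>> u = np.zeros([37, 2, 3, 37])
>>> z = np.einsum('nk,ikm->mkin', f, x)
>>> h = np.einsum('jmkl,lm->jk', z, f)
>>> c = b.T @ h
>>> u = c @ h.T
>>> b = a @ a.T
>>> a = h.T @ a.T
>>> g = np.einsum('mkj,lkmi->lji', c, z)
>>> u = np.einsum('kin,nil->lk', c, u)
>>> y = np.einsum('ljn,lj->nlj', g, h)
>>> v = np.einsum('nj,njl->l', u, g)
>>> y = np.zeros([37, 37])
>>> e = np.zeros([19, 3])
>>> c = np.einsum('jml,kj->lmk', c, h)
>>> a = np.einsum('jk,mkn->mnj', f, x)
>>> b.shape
(13, 13)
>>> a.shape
(3, 2, 13)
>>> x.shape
(3, 37, 2)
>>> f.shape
(13, 37)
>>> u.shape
(2, 3)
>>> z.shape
(2, 37, 3, 13)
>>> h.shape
(2, 3)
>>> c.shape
(3, 37, 2)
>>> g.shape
(2, 3, 13)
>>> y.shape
(37, 37)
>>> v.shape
(13,)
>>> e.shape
(19, 3)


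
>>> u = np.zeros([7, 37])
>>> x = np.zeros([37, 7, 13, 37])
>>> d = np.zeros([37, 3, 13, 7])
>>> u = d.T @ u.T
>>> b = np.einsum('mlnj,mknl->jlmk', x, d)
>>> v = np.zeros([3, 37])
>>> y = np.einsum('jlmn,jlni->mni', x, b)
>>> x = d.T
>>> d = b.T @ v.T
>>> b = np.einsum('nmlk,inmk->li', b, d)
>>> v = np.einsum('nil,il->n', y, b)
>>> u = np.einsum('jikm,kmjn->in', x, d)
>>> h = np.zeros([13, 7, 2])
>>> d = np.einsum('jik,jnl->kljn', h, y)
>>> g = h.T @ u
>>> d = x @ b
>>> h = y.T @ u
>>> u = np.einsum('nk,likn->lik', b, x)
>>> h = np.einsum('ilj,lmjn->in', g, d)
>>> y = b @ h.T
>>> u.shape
(7, 13, 3)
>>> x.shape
(7, 13, 3, 37)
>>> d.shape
(7, 13, 3, 3)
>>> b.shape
(37, 3)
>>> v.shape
(13,)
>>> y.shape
(37, 2)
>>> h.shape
(2, 3)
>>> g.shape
(2, 7, 3)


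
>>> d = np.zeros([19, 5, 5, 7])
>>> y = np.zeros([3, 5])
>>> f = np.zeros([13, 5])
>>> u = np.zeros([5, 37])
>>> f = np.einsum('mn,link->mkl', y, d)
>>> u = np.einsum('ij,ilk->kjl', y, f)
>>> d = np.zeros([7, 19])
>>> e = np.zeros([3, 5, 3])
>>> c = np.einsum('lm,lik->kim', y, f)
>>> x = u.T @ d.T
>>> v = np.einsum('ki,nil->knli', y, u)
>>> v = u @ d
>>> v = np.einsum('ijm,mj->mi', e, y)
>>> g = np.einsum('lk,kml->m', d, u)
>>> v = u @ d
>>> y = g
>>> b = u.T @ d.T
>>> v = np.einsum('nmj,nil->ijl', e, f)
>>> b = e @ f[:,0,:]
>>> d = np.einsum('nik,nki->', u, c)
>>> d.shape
()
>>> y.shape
(5,)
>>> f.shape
(3, 7, 19)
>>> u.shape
(19, 5, 7)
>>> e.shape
(3, 5, 3)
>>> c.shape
(19, 7, 5)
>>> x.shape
(7, 5, 7)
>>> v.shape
(7, 3, 19)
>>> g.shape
(5,)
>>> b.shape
(3, 5, 19)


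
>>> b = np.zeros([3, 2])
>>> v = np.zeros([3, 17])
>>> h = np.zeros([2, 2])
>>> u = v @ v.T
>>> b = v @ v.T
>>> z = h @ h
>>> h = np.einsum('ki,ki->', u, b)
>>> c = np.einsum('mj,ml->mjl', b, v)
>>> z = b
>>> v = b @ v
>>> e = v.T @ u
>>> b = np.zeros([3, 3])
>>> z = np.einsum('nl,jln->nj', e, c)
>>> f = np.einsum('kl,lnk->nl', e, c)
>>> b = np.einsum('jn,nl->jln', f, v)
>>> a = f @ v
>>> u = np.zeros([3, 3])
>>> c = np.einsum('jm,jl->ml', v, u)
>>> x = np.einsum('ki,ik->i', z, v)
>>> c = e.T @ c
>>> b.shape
(3, 17, 3)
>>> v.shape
(3, 17)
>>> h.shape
()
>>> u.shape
(3, 3)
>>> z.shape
(17, 3)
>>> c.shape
(3, 3)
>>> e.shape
(17, 3)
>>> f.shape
(3, 3)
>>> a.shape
(3, 17)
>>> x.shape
(3,)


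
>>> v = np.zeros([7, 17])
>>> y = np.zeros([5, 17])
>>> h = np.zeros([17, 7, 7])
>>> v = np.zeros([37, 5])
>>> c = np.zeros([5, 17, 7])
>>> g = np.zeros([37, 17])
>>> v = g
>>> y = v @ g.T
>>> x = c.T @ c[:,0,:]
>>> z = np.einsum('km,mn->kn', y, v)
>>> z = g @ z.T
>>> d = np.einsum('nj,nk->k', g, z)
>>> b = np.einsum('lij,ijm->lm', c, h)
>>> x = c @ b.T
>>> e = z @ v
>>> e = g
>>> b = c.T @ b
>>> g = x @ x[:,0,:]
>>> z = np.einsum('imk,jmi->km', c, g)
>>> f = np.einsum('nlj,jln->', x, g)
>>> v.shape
(37, 17)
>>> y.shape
(37, 37)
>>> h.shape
(17, 7, 7)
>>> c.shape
(5, 17, 7)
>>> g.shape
(5, 17, 5)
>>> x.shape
(5, 17, 5)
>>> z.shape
(7, 17)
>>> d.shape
(37,)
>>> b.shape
(7, 17, 7)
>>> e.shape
(37, 17)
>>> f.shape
()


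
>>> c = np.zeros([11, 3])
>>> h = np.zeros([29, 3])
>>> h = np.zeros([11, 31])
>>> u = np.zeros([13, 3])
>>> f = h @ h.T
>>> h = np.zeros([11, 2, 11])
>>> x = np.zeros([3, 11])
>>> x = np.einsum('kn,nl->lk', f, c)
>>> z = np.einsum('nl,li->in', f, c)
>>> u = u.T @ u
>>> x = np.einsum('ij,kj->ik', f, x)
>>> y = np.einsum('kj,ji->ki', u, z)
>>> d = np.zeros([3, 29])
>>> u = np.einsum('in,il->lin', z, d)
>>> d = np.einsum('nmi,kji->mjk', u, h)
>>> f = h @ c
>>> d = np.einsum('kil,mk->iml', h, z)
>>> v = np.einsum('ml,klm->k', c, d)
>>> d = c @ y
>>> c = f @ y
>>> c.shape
(11, 2, 11)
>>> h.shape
(11, 2, 11)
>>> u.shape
(29, 3, 11)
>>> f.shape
(11, 2, 3)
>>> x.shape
(11, 3)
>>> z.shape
(3, 11)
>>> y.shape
(3, 11)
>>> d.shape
(11, 11)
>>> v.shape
(2,)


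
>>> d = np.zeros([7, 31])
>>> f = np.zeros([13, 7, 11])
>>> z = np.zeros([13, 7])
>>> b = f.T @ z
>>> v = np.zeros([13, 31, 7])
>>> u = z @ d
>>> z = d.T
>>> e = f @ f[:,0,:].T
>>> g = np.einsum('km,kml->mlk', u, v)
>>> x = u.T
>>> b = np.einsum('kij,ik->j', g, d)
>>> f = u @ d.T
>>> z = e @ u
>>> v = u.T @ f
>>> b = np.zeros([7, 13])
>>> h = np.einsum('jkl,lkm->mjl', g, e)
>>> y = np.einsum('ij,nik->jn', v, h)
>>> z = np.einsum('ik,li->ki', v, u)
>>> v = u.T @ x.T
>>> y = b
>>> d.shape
(7, 31)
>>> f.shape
(13, 7)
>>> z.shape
(7, 31)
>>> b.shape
(7, 13)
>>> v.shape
(31, 31)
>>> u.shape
(13, 31)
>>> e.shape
(13, 7, 13)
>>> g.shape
(31, 7, 13)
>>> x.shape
(31, 13)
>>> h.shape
(13, 31, 13)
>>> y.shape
(7, 13)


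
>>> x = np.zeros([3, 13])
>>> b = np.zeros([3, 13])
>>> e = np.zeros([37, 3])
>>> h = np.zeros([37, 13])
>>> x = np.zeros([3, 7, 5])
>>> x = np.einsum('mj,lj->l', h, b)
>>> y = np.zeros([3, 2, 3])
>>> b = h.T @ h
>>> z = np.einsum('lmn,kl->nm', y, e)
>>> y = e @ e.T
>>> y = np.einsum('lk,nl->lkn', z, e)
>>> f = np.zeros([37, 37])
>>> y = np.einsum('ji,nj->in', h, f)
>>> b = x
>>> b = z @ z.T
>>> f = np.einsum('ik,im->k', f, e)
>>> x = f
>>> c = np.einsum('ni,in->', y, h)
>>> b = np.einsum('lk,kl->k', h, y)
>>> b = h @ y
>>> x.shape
(37,)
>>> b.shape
(37, 37)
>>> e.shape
(37, 3)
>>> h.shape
(37, 13)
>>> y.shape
(13, 37)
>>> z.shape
(3, 2)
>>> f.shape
(37,)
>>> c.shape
()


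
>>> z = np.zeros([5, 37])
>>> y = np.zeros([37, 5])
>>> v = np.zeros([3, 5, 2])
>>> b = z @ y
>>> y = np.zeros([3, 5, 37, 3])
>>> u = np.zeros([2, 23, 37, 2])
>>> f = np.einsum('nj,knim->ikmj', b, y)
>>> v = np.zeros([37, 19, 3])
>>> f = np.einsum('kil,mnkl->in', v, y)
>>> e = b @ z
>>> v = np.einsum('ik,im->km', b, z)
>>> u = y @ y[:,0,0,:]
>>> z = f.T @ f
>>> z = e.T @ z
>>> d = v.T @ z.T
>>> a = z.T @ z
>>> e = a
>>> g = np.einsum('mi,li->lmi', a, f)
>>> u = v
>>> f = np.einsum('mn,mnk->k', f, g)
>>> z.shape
(37, 5)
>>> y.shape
(3, 5, 37, 3)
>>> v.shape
(5, 37)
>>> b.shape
(5, 5)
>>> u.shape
(5, 37)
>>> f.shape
(5,)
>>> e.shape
(5, 5)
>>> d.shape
(37, 37)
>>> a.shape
(5, 5)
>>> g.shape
(19, 5, 5)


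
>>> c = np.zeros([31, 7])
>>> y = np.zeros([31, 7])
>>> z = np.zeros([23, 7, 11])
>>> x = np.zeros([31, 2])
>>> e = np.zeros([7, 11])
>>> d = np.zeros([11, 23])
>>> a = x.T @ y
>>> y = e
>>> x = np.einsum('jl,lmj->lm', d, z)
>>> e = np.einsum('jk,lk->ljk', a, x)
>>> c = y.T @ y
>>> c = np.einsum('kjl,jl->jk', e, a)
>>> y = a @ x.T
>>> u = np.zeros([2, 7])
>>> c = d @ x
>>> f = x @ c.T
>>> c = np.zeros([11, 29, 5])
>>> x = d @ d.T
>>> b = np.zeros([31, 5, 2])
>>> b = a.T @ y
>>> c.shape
(11, 29, 5)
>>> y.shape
(2, 23)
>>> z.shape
(23, 7, 11)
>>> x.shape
(11, 11)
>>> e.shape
(23, 2, 7)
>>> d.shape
(11, 23)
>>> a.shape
(2, 7)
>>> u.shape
(2, 7)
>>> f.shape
(23, 11)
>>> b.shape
(7, 23)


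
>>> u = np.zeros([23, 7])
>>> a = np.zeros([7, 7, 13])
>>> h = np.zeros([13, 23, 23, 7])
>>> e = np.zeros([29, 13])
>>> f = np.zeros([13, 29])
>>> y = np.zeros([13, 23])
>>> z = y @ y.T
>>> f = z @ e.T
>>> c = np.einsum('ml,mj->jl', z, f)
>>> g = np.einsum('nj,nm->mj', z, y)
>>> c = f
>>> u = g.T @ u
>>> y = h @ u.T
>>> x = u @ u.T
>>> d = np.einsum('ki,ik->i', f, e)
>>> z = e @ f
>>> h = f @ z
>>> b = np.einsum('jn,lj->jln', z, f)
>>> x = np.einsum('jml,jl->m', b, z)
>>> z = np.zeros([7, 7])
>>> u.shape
(13, 7)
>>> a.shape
(7, 7, 13)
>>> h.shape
(13, 29)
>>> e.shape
(29, 13)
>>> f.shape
(13, 29)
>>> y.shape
(13, 23, 23, 13)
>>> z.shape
(7, 7)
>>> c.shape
(13, 29)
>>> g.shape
(23, 13)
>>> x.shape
(13,)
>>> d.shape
(29,)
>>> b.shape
(29, 13, 29)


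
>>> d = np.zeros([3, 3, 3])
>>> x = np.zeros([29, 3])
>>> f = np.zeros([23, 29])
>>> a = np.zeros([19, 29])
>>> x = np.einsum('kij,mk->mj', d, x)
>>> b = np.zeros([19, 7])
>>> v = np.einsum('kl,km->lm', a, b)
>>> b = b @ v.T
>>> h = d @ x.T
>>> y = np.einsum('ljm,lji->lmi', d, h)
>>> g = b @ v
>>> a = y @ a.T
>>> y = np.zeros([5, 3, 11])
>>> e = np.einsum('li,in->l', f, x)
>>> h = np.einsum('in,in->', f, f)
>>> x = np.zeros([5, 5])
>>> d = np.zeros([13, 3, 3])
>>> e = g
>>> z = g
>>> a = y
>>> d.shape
(13, 3, 3)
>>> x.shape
(5, 5)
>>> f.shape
(23, 29)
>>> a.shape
(5, 3, 11)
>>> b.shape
(19, 29)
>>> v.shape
(29, 7)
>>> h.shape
()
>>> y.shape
(5, 3, 11)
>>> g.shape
(19, 7)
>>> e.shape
(19, 7)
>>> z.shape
(19, 7)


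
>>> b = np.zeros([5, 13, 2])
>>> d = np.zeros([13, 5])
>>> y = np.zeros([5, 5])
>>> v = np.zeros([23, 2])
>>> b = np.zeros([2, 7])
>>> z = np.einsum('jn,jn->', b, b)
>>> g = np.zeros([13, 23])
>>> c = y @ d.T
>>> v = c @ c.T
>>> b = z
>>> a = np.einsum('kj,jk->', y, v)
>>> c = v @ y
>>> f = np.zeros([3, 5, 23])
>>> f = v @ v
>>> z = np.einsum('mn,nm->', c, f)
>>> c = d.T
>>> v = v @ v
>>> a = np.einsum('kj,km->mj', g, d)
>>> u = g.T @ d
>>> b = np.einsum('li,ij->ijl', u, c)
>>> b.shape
(5, 13, 23)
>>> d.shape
(13, 5)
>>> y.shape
(5, 5)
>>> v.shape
(5, 5)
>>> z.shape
()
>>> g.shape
(13, 23)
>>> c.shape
(5, 13)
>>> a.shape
(5, 23)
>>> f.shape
(5, 5)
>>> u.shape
(23, 5)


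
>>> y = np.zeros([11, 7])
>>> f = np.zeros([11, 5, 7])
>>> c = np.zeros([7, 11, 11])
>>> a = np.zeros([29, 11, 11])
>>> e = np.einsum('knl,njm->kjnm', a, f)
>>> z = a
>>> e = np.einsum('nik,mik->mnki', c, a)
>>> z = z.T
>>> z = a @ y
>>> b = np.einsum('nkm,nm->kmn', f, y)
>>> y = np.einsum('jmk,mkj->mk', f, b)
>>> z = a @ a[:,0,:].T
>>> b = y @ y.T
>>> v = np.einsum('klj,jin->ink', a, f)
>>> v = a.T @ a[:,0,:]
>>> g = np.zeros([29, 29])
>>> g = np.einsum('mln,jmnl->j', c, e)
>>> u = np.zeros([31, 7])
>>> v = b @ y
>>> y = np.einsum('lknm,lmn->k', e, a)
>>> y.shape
(7,)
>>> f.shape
(11, 5, 7)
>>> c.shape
(7, 11, 11)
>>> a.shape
(29, 11, 11)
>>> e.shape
(29, 7, 11, 11)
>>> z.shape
(29, 11, 29)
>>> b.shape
(5, 5)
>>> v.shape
(5, 7)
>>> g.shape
(29,)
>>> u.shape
(31, 7)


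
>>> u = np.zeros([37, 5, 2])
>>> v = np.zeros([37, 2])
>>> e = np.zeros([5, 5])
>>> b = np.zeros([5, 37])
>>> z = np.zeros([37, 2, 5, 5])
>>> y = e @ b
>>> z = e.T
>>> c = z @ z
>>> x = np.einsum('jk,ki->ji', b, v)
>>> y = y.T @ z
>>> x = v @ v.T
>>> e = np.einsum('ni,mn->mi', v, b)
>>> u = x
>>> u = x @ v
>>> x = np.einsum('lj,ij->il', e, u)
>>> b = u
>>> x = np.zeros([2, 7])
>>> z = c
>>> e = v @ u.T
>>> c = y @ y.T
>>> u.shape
(37, 2)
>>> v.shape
(37, 2)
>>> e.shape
(37, 37)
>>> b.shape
(37, 2)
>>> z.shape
(5, 5)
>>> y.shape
(37, 5)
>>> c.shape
(37, 37)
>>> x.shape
(2, 7)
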